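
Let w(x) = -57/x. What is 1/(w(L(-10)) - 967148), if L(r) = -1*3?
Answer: -1/967129 ≈ -1.0340e-6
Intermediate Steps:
L(r) = -3
1/(w(L(-10)) - 967148) = 1/(-57/(-3) - 967148) = 1/(-57*(-⅓) - 967148) = 1/(19 - 967148) = 1/(-967129) = -1/967129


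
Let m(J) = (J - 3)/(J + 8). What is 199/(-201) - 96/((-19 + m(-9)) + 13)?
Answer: -3415/201 ≈ -16.990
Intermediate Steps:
m(J) = (-3 + J)/(8 + J)
199/(-201) - 96/((-19 + m(-9)) + 13) = 199/(-201) - 96/((-19 + (-3 - 9)/(8 - 9)) + 13) = 199*(-1/201) - 96/((-19 - 12/(-1)) + 13) = -199/201 - 96/((-19 - 1*(-12)) + 13) = -199/201 - 96/((-19 + 12) + 13) = -199/201 - 96/(-7 + 13) = -199/201 - 96/6 = -199/201 - 96*⅙ = -199/201 - 16 = -3415/201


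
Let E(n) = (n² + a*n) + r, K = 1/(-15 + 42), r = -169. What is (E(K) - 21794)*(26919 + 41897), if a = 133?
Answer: -1101567646960/729 ≈ -1.5111e+9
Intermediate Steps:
K = 1/27 ≈ 0.037037
E(n) = -169 + n² + 133*n (E(n) = (n² + 133*n) - 169 = -169 + n² + 133*n)
(E(K) - 21794)*(26919 + 41897) = ((-169 + (1/27)² + 133*(1/27)) - 21794)*(26919 + 41897) = ((-169 + 1/729 + 133/27) - 21794)*68816 = (-119609/729 - 21794)*68816 = -16007435/729*68816 = -1101567646960/729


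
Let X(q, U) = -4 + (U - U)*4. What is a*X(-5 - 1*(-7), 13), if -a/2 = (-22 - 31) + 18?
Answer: -280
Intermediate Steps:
X(q, U) = -4 (X(q, U) = -4 + 0*4 = -4 + 0 = -4)
a = 70 (a = -2*((-22 - 31) + 18) = -2*(-53 + 18) = -2*(-35) = 70)
a*X(-5 - 1*(-7), 13) = 70*(-4) = -280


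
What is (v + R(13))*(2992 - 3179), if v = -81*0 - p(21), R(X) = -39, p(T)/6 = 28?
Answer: 38709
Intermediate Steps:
p(T) = 168 (p(T) = 6*28 = 168)
v = -168 (v = -81*0 - 1*168 = 0 - 168 = -168)
(v + R(13))*(2992 - 3179) = (-168 - 39)*(2992 - 3179) = -207*(-187) = 38709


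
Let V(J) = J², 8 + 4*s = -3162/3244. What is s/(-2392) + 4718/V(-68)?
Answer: 4580459381/4485076544 ≈ 1.0213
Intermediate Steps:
s = -14557/6488 (s = -2 + (-3162/3244)/4 = -2 + (-3162*1/3244)/4 = -2 + (¼)*(-1581/1622) = -2 - 1581/6488 = -14557/6488 ≈ -2.2437)
s/(-2392) + 4718/V(-68) = -14557/6488/(-2392) + 4718/((-68)²) = -14557/6488*(-1/2392) + 4718/4624 = 14557/15519296 + 4718*(1/4624) = 14557/15519296 + 2359/2312 = 4580459381/4485076544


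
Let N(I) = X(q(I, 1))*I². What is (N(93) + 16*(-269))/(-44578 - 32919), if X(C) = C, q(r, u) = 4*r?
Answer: -3213124/77497 ≈ -41.461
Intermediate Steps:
N(I) = 4*I³ (N(I) = (4*I)*I² = 4*I³)
(N(93) + 16*(-269))/(-44578 - 32919) = (4*93³ + 16*(-269))/(-44578 - 32919) = (4*804357 - 4304)/(-77497) = (3217428 - 4304)*(-1/77497) = 3213124*(-1/77497) = -3213124/77497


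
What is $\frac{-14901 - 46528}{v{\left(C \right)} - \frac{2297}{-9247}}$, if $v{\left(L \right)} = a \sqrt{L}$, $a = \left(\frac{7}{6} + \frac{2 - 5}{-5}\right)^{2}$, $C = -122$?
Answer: $- \frac{528433475269455000}{41158314087406069} + \frac{6639561741111097050 i \sqrt{122}}{41158314087406069} \approx -12.839 + 1781.8 i$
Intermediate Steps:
$a = \frac{2809}{900}$ ($a = \left(7 \cdot \frac{1}{6} + \left(2 - 5\right) \left(- \frac{1}{5}\right)\right)^{2} = \left(\frac{7}{6} - - \frac{3}{5}\right)^{2} = \left(\frac{7}{6} + \frac{3}{5}\right)^{2} = \left(\frac{53}{30}\right)^{2} = \frac{2809}{900} \approx 3.1211$)
$v{\left(L \right)} = \frac{2809 \sqrt{L}}{900}$
$\frac{-14901 - 46528}{v{\left(C \right)} - \frac{2297}{-9247}} = \frac{-14901 - 46528}{\frac{2809 \sqrt{-122}}{900} - \frac{2297}{-9247}} = - \frac{61429}{\frac{2809 i \sqrt{122}}{900} - - \frac{2297}{9247}} = - \frac{61429}{\frac{2809 i \sqrt{122}}{900} + \frac{2297}{9247}} = - \frac{61429}{\frac{2297}{9247} + \frac{2809 i \sqrt{122}}{900}}$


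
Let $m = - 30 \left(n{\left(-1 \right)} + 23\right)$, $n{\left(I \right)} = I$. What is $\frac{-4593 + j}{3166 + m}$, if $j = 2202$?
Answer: $- \frac{2391}{2506} \approx -0.95411$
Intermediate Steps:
$m = -660$ ($m = - 30 \left(-1 + 23\right) = \left(-30\right) 22 = -660$)
$\frac{-4593 + j}{3166 + m} = \frac{-4593 + 2202}{3166 - 660} = - \frac{2391}{2506}$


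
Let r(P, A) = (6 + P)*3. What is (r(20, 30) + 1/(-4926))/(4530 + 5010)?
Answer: 384227/46994040 ≈ 0.0081761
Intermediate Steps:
r(P, A) = 18 + 3*P
(r(20, 30) + 1/(-4926))/(4530 + 5010) = ((18 + 3*20) + 1/(-4926))/(4530 + 5010) = ((18 + 60) - 1/4926)/9540 = (78 - 1/4926)*(1/9540) = (384227/4926)*(1/9540) = 384227/46994040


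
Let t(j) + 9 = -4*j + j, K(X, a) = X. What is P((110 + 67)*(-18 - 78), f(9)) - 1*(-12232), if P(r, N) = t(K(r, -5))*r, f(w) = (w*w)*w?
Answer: -866019032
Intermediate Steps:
f(w) = w³ (f(w) = w²*w = w³)
t(j) = -9 - 3*j (t(j) = -9 + (-4*j + j) = -9 - 3*j)
P(r, N) = r*(-9 - 3*r) (P(r, N) = (-9 - 3*r)*r = r*(-9 - 3*r))
P((110 + 67)*(-18 - 78), f(9)) - 1*(-12232) = -3*(110 + 67)*(-18 - 78)*(3 + (110 + 67)*(-18 - 78)) - 1*(-12232) = -3*177*(-96)*(3 + 177*(-96)) + 12232 = -3*(-16992)*(3 - 16992) + 12232 = -3*(-16992)*(-16989) + 12232 = -866031264 + 12232 = -866019032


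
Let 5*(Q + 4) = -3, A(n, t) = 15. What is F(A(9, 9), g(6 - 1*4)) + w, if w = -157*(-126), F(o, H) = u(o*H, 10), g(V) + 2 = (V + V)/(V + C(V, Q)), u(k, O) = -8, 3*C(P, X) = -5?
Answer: 19774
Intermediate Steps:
Q = -23/5 (Q = -4 + (⅕)*(-3) = -4 - ⅗ = -23/5 ≈ -4.6000)
C(P, X) = -5/3 (C(P, X) = (⅓)*(-5) = -5/3)
g(V) = -2 + 2*V/(-5/3 + V) (g(V) = -2 + (V + V)/(V - 5/3) = -2 + (2*V)/(-5/3 + V) = -2 + 2*V/(-5/3 + V))
F(o, H) = -8
w = 19782
F(A(9, 9), g(6 - 1*4)) + w = -8 + 19782 = 19774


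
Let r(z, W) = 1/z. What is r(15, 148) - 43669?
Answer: -655034/15 ≈ -43669.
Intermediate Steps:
r(15, 148) - 43669 = 1/15 - 43669 = -655034/15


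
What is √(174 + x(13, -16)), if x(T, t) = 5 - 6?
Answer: √173 ≈ 13.153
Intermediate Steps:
x(T, t) = -1
√(174 + x(13, -16)) = √(174 - 1) = √173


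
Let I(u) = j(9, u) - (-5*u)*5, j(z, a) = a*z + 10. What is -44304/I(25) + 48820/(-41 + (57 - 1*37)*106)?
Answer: -12530704/446985 ≈ -28.034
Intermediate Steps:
j(z, a) = 10 + a*z
I(u) = 10 + 34*u (I(u) = (10 + u*9) - (-5*u)*5 = (10 + 9*u) - (-25)*u = (10 + 9*u) + 25*u = 10 + 34*u)
-44304/I(25) + 48820/(-41 + (57 - 1*37)*106) = -44304/(10 + 34*25) + 48820/(-41 + (57 - 1*37)*106) = -44304/(10 + 850) + 48820/(-41 + (57 - 37)*106) = -44304/860 + 48820/(-41 + 20*106) = -44304*1/860 + 48820/(-41 + 2120) = -11076/215 + 48820/2079 = -12530704/446985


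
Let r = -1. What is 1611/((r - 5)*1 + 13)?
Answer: 1611/7 ≈ 230.14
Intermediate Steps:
1611/((r - 5)*1 + 13) = 1611/((-1 - 5)*1 + 13) = 1611/(-6*1 + 13) = 1611/(-6 + 13) = 1611/7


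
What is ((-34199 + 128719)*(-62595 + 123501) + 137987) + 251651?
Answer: 5757224758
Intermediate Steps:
((-34199 + 128719)*(-62595 + 123501) + 137987) + 251651 = (94520*60906 + 137987) + 251651 = (5756835120 + 137987) + 251651 = 5756973107 + 251651 = 5757224758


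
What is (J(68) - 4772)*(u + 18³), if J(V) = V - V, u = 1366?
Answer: -34348856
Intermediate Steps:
J(V) = 0
(J(68) - 4772)*(u + 18³) = (0 - 4772)*(1366 + 18³) = -4772*(1366 + 5832) = -4772*7198 = -34348856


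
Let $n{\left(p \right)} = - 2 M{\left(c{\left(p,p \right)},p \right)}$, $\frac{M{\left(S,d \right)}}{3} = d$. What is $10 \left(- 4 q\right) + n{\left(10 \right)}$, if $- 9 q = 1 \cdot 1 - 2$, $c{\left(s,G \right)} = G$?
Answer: $- \frac{580}{9} \approx -64.444$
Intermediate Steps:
$q = \frac{1}{9}$ ($q = - \frac{1 \cdot 1 - 2}{9} = - \frac{1 - 2}{9} = \left(- \frac{1}{9}\right) \left(-1\right) = \frac{1}{9} \approx 0.11111$)
$M{\left(S,d \right)} = 3 d$
$n{\left(p \right)} = - 6 p$ ($n{\left(p \right)} = - 2 \cdot 3 p = - 6 p$)
$10 \left(- 4 q\right) + n{\left(10 \right)} = 10 \left(\left(-4\right) \frac{1}{9}\right) - 60 = 10 \left(- \frac{4}{9}\right) - 60 = - \frac{40}{9} - 60 = - \frac{580}{9}$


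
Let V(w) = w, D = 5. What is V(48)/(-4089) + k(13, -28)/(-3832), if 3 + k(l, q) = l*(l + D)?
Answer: -376165/5223016 ≈ -0.072021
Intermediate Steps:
k(l, q) = -3 + l*(5 + l) (k(l, q) = -3 + l*(l + 5) = -3 + l*(5 + l))
V(48)/(-4089) + k(13, -28)/(-3832) = 48/(-4089) + (-3 + 13² + 5*13)/(-3832) = 48*(-1/4089) + (-3 + 169 + 65)*(-1/3832) = -16/1363 + 231*(-1/3832) = -16/1363 - 231/3832 = -376165/5223016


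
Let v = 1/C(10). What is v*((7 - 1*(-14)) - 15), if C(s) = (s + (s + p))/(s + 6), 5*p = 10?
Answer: 48/11 ≈ 4.3636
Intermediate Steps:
p = 2 (p = (⅕)*10 = 2)
C(s) = (2 + 2*s)/(6 + s) (C(s) = (s + (s + 2))/(s + 6) = (s + (2 + s))/(6 + s) = (2 + 2*s)/(6 + s))
v = 8/11 (v = 1/(2*(1 + 10)/(6 + 10)) = 1/(2*11/16) = 1/(2*(1/16)*11) = 1/(11/8) = 8/11 ≈ 0.72727)
v*((7 - 1*(-14)) - 15) = 8*((7 - 1*(-14)) - 15)/11 = 8*((7 + 14) - 15)/11 = 8*(21 - 15)/11 = (8/11)*6 = 48/11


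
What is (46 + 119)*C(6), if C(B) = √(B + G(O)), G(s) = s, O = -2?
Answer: 330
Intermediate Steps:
C(B) = √(-2 + B) (C(B) = √(B - 2) = √(-2 + B))
(46 + 119)*C(6) = (46 + 119)*√(-2 + 6) = 165*√4 = 165*2 = 330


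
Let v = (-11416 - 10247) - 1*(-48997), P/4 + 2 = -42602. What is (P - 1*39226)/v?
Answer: -104821/13667 ≈ -7.6696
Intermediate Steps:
P = -170416 (P = -8 + 4*(-42602) = -8 - 170408 = -170416)
v = 27334 (v = -21663 + 48997 = 27334)
(P - 1*39226)/v = (-170416 - 1*39226)/27334 = (-170416 - 39226)*(1/27334) = -209642*1/27334 = -104821/13667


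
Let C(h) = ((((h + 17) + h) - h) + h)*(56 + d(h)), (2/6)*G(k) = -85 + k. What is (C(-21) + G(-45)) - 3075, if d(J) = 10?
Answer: -5115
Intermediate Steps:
G(k) = -255 + 3*k (G(k) = 3*(-85 + k) = -255 + 3*k)
C(h) = 1122 + 132*h (C(h) = ((((h + 17) + h) - h) + h)*(56 + 10) = ((((17 + h) + h) - h) + h)*66 = (((17 + 2*h) - h) + h)*66 = ((17 + h) + h)*66 = (17 + 2*h)*66 = 1122 + 132*h)
(C(-21) + G(-45)) - 3075 = ((1122 + 132*(-21)) + (-255 + 3*(-45))) - 3075 = ((1122 - 2772) + (-255 - 135)) - 3075 = (-1650 - 390) - 3075 = -2040 - 3075 = -5115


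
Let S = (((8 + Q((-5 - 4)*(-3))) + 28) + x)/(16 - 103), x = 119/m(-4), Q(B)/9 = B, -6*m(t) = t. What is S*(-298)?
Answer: 45445/29 ≈ 1567.1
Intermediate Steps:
m(t) = -t/6
Q(B) = 9*B
x = 357/2 (x = 119/((-1/6*(-4))) = 119/(2/3) = 119*(3/2) = 357/2 ≈ 178.50)
S = -305/58 (S = (((8 + 9*((-5 - 4)*(-3))) + 28) + 357/2)/(16 - 103) = (((8 + 9*(-9*(-3))) + 28) + 357/2)/(-87) = (((8 + 9*27) + 28) + 357/2)*(-1/87) = (((8 + 243) + 28) + 357/2)*(-1/87) = ((251 + 28) + 357/2)*(-1/87) = (279 + 357/2)*(-1/87) = (915/2)*(-1/87) = -305/58 ≈ -5.2586)
S*(-298) = -305/58*(-298) = 45445/29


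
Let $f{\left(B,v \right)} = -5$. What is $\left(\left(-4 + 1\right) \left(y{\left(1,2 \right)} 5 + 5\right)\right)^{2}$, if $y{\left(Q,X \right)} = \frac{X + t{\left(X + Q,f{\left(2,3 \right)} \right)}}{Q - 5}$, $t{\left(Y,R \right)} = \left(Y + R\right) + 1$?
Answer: $\frac{2025}{16} \approx 126.56$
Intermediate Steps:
$t{\left(Y,R \right)} = 1 + R + Y$ ($t{\left(Y,R \right)} = \left(R + Y\right) + 1 = 1 + R + Y$)
$y{\left(Q,X \right)} = \frac{-4 + Q + 2 X}{-5 + Q}$ ($y{\left(Q,X \right)} = \frac{X + \left(1 - 5 + \left(X + Q\right)\right)}{Q - 5} = \frac{X + \left(1 - 5 + \left(Q + X\right)\right)}{-5 + Q} = \frac{X + \left(-4 + Q + X\right)}{-5 + Q} = \frac{-4 + Q + 2 X}{-5 + Q}$)
$\left(\left(-4 + 1\right) \left(y{\left(1,2 \right)} 5 + 5\right)\right)^{2} = \left(\left(-4 + 1\right) \left(\frac{-4 + 1 + 2 \cdot 2}{-5 + 1} \cdot 5 + 5\right)\right)^{2} = \left(- 3 \left(\frac{-4 + 1 + 4}{-4} \cdot 5 + 5\right)\right)^{2} = \left(- 3 \left(\left(- \frac{1}{4}\right) 1 \cdot 5 + 5\right)\right)^{2} = \left(- 3 \left(\left(- \frac{1}{4}\right) 5 + 5\right)\right)^{2} = \left(- 3 \left(- \frac{5}{4} + 5\right)\right)^{2} = \left(\left(-3\right) \frac{15}{4}\right)^{2} = \left(- \frac{45}{4}\right)^{2} = \frac{2025}{16}$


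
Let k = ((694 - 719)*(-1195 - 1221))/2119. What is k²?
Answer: 3648160000/4490161 ≈ 812.48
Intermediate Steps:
k = 60400/2119 (k = -25*(-2416)*(1/2119) = 60400*(1/2119) = 60400/2119 ≈ 28.504)
k² = (60400/2119)² = 3648160000/4490161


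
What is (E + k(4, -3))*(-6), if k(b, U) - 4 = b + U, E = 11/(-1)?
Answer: 36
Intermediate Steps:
E = -11 (E = 11*(-1) = -11)
k(b, U) = 4 + U + b (k(b, U) = 4 + (b + U) = 4 + (U + b) = 4 + U + b)
(E + k(4, -3))*(-6) = (-11 + (4 - 3 + 4))*(-6) = (-11 + 5)*(-6) = -6*(-6) = 36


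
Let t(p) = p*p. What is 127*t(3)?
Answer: 1143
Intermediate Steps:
t(p) = p**2
127*t(3) = 127*3**2 = 127*9 = 1143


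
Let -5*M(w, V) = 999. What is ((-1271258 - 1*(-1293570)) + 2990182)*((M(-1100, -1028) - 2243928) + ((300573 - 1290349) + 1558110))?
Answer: -25241593838686/5 ≈ -5.0483e+12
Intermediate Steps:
M(w, V) = -999/5 (M(w, V) = -⅕*999 = -999/5)
((-1271258 - 1*(-1293570)) + 2990182)*((M(-1100, -1028) - 2243928) + ((300573 - 1290349) + 1558110)) = ((-1271258 - 1*(-1293570)) + 2990182)*((-999/5 - 2243928) + ((300573 - 1290349) + 1558110)) = ((-1271258 + 1293570) + 2990182)*(-11220639/5 + (-989776 + 1558110)) = (22312 + 2990182)*(-11220639/5 + 568334) = 3012494*(-8378969/5) = -25241593838686/5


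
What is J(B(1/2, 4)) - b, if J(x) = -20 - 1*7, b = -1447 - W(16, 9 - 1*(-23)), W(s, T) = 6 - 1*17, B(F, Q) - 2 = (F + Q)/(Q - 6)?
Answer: 1409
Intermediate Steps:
B(F, Q) = 2 + (F + Q)/(-6 + Q) (B(F, Q) = 2 + (F + Q)/(Q - 6) = 2 + (F + Q)/(-6 + Q))
W(s, T) = -11 (W(s, T) = 6 - 17 = -11)
b = -1436 (b = -1447 - 1*(-11) = -1447 + 11 = -1436)
J(x) = -27 (J(x) = -20 - 7 = -27)
J(B(1/2, 4)) - b = -27 - 1*(-1436) = -27 + 1436 = 1409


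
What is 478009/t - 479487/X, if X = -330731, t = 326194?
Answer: 314498177057/107882467814 ≈ 2.9152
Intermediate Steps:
478009/t - 479487/X = 478009/326194 - 479487/(-330731) = 478009*(1/326194) - 479487*(-1/330731) = 478009/326194 + 479487/330731 = 314498177057/107882467814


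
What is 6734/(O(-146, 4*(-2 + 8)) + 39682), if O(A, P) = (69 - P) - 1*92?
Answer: 6734/39635 ≈ 0.16990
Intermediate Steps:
O(A, P) = -23 - P (O(A, P) = (69 - P) - 92 = -23 - P)
6734/(O(-146, 4*(-2 + 8)) + 39682) = 6734/((-23 - 4*(-2 + 8)) + 39682) = 6734/((-23 - 4*6) + 39682) = 6734/((-23 - 1*24) + 39682) = 6734/((-23 - 24) + 39682) = 6734/(-47 + 39682) = 6734/39635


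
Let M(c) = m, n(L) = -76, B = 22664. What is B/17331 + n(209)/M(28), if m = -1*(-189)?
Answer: 988780/1091853 ≈ 0.90560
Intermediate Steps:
m = 189
M(c) = 189
B/17331 + n(209)/M(28) = 22664/17331 - 76/189 = 988780/1091853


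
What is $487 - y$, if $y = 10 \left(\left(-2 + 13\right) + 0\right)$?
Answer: $377$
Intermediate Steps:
$y = 110$ ($y = 10 \left(11 + 0\right) = 10 \cdot 11 = 110$)
$487 - y = 487 - 110 = 377$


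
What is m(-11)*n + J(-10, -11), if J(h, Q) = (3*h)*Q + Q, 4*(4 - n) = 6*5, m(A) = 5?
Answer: 603/2 ≈ 301.50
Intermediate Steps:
n = -7/2 (n = 4 - 3*5/2 = 4 - ¼*30 = 4 - 15/2 = -7/2 ≈ -3.5000)
J(h, Q) = Q + 3*Q*h (J(h, Q) = 3*Q*h + Q = Q + 3*Q*h)
m(-11)*n + J(-10, -11) = 5*(-7/2) - 11*(1 + 3*(-10)) = -35/2 - 11*(1 - 30) = -35/2 - 11*(-29) = -35/2 + 319 = 603/2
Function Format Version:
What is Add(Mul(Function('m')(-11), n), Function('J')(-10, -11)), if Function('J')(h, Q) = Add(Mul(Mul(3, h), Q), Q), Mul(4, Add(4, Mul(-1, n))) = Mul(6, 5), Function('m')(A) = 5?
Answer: Rational(603, 2) ≈ 301.50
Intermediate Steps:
n = Rational(-7, 2) (n = Add(4, Mul(Rational(-1, 4), Mul(6, 5))) = Add(4, Mul(Rational(-1, 4), 30)) = Add(4, Rational(-15, 2)) = Rational(-7, 2) ≈ -3.5000)
Function('J')(h, Q) = Add(Q, Mul(3, Q, h)) (Function('J')(h, Q) = Add(Mul(3, Q, h), Q) = Add(Q, Mul(3, Q, h)))
Add(Mul(Function('m')(-11), n), Function('J')(-10, -11)) = Add(Mul(5, Rational(-7, 2)), Mul(-11, Add(1, Mul(3, -10)))) = Add(Rational(-35, 2), Mul(-11, Add(1, -30))) = Add(Rational(-35, 2), Mul(-11, -29)) = Add(Rational(-35, 2), 319) = Rational(603, 2)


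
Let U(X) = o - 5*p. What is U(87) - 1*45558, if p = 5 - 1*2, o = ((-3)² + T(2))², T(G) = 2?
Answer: -45452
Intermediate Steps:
o = 121 (o = ((-3)² + 2)² = (9 + 2)² = 11² = 121)
p = 3 (p = 5 - 2 = 3)
U(X) = 106 (U(X) = 121 - 5*3 = 121 - 15 = 106)
U(87) - 1*45558 = 106 - 1*45558 = 106 - 45558 = -45452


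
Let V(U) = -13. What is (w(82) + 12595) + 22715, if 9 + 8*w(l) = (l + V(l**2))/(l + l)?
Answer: 46325313/1312 ≈ 35309.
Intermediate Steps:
w(l) = -9/8 + (-13 + l)/(16*l) (w(l) = -9/8 + ((l - 13)/(l + l))/8 = -9/8 + ((-13 + l)/((2*l)))/8 = -9/8 + ((-13 + l)*(1/(2*l)))/8 = -9/8 + ((-13 + l)/(2*l))/8 = -9/8 + (-13 + l)/(16*l))
(w(82) + 12595) + 22715 = ((1/16)*(-13 - 17*82)/82 + 12595) + 22715 = ((1/16)*(1/82)*(-13 - 1394) + 12595) + 22715 = ((1/16)*(1/82)*(-1407) + 12595) + 22715 = (-1407/1312 + 12595) + 22715 = 16523233/1312 + 22715 = 46325313/1312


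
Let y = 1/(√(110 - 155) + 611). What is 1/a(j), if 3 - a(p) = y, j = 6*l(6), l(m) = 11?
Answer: 1119487/3356629 - 3*I*√5/3356629 ≈ 0.33352 - 1.9985e-6*I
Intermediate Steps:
j = 66 (j = 6*11 = 66)
y = 1/(611 + 3*I*√5) (y = 1/(√(-45) + 611) = 1/(3*I*√5 + 611) = 1/(611 + 3*I*√5) ≈ 0.0016365 - 1.797e-5*I)
a(p) = 1119487/373366 + 3*I*√5/373366 (a(p) = 3 - (611/373366 - 3*I*√5/373366) = 3 + (-611/373366 + 3*I*√5/373366) = 1119487/373366 + 3*I*√5/373366)
1/a(j) = 1/(1119487/373366 + 3*I*√5/373366)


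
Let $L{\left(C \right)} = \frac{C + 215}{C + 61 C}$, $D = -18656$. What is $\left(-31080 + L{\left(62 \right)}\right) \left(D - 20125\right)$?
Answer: $\frac{149458524993}{124} \approx 1.2053 \cdot 10^{9}$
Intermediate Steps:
$L{\left(C \right)} = \frac{215 + C}{62 C}$
$\left(-31080 + L{\left(62 \right)}\right) \left(D - 20125\right) = \left(-31080 + \frac{215 + 62}{62 \cdot 62}\right) \left(-18656 - 20125\right) = \left(-31080 + \frac{1}{62} \cdot \frac{1}{62} \cdot 277\right) \left(-38781\right) = \left(-31080 + \frac{277}{3844}\right) \left(-38781\right) = \left(- \frac{119471243}{3844}\right) \left(-38781\right) = \frac{149458524993}{124}$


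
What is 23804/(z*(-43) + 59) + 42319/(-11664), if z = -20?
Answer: 238758695/10719216 ≈ 22.274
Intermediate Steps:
23804/(z*(-43) + 59) + 42319/(-11664) = 23804/(-20*(-43) + 59) + 42319/(-11664) = 23804/(860 + 59) + 42319*(-1/11664) = 23804/919 - 42319/11664 = 238758695/10719216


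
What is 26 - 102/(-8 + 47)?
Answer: 304/13 ≈ 23.385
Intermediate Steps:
26 - 102/(-8 + 47) = 26 - 102/39 = 26 + (1/39)*(-102) = 26 - 34/13 = 304/13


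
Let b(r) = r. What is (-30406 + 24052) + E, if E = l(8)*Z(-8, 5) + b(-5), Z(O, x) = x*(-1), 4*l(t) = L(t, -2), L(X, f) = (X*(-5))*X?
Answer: -5959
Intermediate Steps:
L(X, f) = -5*X² (L(X, f) = (-5*X)*X = -5*X²)
l(t) = -5*t²/4 (l(t) = (-5*t²)/4 = -5*t²/4)
Z(O, x) = -x
E = 395 (E = (-5/4*8²)*(-1*5) - 5 = -5/4*64*(-5) - 5 = -80*(-5) - 5 = 400 - 5 = 395)
(-30406 + 24052) + E = (-30406 + 24052) + 395 = -6354 + 395 = -5959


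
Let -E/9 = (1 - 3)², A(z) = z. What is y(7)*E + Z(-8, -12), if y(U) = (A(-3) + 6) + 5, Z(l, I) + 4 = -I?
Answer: -280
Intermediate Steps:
Z(l, I) = -4 - I
y(U) = 8 (y(U) = (-3 + 6) + 5 = 3 + 5 = 8)
E = -36 (E = -9*(1 - 3)² = -9*(-2)² = -9*4 = -36)
y(7)*E + Z(-8, -12) = 8*(-36) + (-4 - 1*(-12)) = -288 + (-4 + 12) = -288 + 8 = -280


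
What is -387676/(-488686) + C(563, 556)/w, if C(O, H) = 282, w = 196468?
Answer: 19075934455/24002790262 ≈ 0.79474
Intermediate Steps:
-387676/(-488686) + C(563, 556)/w = -387676/(-488686) + 282/196468 = -387676*(-1/488686) + 282*(1/196468) = 193838/244343 + 141/98234 = 19075934455/24002790262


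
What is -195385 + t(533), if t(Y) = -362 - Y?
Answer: -196280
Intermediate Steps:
-195385 + t(533) = -195385 + (-362 - 1*533) = -195385 + (-362 - 533) = -195385 - 895 = -196280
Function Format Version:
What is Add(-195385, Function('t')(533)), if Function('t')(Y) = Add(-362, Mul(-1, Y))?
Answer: -196280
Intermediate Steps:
Add(-195385, Function('t')(533)) = Add(-195385, Add(-362, Mul(-1, 533))) = Add(-195385, Add(-362, -533)) = Add(-195385, -895) = -196280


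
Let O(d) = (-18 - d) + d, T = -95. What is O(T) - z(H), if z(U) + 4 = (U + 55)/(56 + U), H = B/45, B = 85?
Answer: -7806/521 ≈ -14.983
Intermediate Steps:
H = 17/9 (H = 85/45 = 85*(1/45) = 17/9 ≈ 1.8889)
z(U) = -4 + (55 + U)/(56 + U) (z(U) = -4 + (U + 55)/(56 + U) = -4 + (55 + U)/(56 + U))
O(d) = -18
O(T) - z(H) = -18 - (-169 - 3*17/9)/(56 + 17/9) = -18 - (-169 - 17/3)/521/9 = -18 - 9*(-524)/(521*3) = -18 - 1*(-1572/521) = -18 + 1572/521 = -7806/521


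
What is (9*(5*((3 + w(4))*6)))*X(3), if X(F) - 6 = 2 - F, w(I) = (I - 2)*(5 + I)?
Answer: 28350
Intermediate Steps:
w(I) = (-2 + I)*(5 + I)
X(F) = 8 - F (X(F) = 6 + (2 - F) = 8 - F)
(9*(5*((3 + w(4))*6)))*X(3) = (9*(5*((3 + (-10 + 4**2 + 3*4))*6)))*(8 - 1*3) = (9*(5*((3 + (-10 + 16 + 12))*6)))*(8 - 3) = (9*(5*((3 + 18)*6)))*5 = (9*(5*(21*6)))*5 = (9*(5*126))*5 = (9*630)*5 = 5670*5 = 28350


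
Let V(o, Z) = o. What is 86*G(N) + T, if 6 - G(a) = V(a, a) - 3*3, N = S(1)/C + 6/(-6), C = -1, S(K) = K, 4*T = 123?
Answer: 5971/4 ≈ 1492.8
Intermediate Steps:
T = 123/4 (T = (1/4)*123 = 123/4 ≈ 30.750)
N = -2 (N = 1/(-1) + 6/(-6) = 1*(-1) + 6*(-1/6) = -1 - 1 = -2)
G(a) = 15 - a (G(a) = 6 - (a - 3*3) = 6 - (a - 9) = 6 - (-9 + a) = 6 + (9 - a) = 15 - a)
86*G(N) + T = 86*(15 - 1*(-2)) + 123/4 = 86*(15 + 2) + 123/4 = 86*17 + 123/4 = 1462 + 123/4 = 5971/4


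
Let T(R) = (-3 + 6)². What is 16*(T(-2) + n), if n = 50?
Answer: 944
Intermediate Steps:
T(R) = 9 (T(R) = 3² = 9)
16*(T(-2) + n) = 16*(9 + 50) = 16*59 = 944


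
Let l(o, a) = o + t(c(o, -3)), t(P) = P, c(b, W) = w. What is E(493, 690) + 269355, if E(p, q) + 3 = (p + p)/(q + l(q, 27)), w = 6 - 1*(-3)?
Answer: 374130914/1389 ≈ 2.6935e+5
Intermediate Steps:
w = 9 (w = 6 + 3 = 9)
c(b, W) = 9
l(o, a) = 9 + o (l(o, a) = o + 9 = 9 + o)
E(p, q) = -3 + 2*p/(9 + 2*q) (E(p, q) = -3 + (p + p)/(q + (9 + q)) = -3 + (2*p)/(9 + 2*q) = -3 + 2*p/(9 + 2*q))
E(493, 690) + 269355 = (-27 - 6*690 + 2*493)/(9 + 2*690) + 269355 = (-27 - 4140 + 986)/(9 + 1380) + 269355 = -3181/1389 + 269355 = 374130914/1389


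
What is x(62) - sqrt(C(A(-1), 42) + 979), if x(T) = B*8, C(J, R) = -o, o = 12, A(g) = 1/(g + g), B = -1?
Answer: -8 - sqrt(967) ≈ -39.097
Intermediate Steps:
A(g) = 1/(2*g)
C(J, R) = -12 (C(J, R) = -1*12 = -12)
x(T) = -8 (x(T) = -1*8 = -8)
x(62) - sqrt(C(A(-1), 42) + 979) = -8 - sqrt(-12 + 979) = -8 - sqrt(967)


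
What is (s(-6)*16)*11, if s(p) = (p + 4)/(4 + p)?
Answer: 176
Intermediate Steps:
s(p) = 1 (s(p) = (4 + p)/(4 + p) = 1)
(s(-6)*16)*11 = (1*16)*11 = 16*11 = 176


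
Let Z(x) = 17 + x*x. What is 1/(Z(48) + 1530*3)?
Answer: 1/6911 ≈ 0.00014470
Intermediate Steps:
Z(x) = 17 + x**2
1/(Z(48) + 1530*3) = 1/((17 + 48**2) + 1530*3) = 1/((17 + 2304) + 4590) = 1/(2321 + 4590) = 1/6911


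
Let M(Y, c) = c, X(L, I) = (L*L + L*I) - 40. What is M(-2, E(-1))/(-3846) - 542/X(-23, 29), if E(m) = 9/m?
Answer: 347689/114098 ≈ 3.0473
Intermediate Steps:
X(L, I) = -40 + L**2 + I*L (X(L, I) = (L**2 + I*L) - 40 = -40 + L**2 + I*L)
M(-2, E(-1))/(-3846) - 542/X(-23, 29) = (9/(-1))/(-3846) - 542/(-40 + (-23)**2 + 29*(-23)) = (9*(-1))*(-1/3846) - 542/(-40 + 529 - 667) = -9*(-1/3846) - 542/(-178) = 3/1282 - 542*(-1/178) = 3/1282 + 271/89 = 347689/114098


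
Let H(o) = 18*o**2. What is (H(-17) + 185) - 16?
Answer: 5371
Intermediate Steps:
(H(-17) + 185) - 16 = (18*(-17)**2 + 185) - 16 = (18*289 + 185) - 16 = (5202 + 185) - 16 = 5387 - 16 = 5371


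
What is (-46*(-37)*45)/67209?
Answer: 25530/22403 ≈ 1.1396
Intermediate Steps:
(-46*(-37)*45)/67209 = (1702*45)*(1/67209) = 76590*(1/67209) = 25530/22403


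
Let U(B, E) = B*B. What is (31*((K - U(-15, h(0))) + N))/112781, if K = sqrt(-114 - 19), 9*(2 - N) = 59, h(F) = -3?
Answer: -64046/1015029 + 31*I*sqrt(133)/112781 ≈ -0.063098 + 0.0031699*I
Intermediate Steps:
N = -41/9 (N = 2 - 1/9*59 = 2 - 59/9 = -41/9 ≈ -4.5556)
U(B, E) = B**2
K = I*sqrt(133) (K = sqrt(-133) = I*sqrt(133) ≈ 11.533*I)
(31*((K - U(-15, h(0))) + N))/112781 = (31*((I*sqrt(133) - 1*(-15)**2) - 41/9))/112781 = (31*((I*sqrt(133) - 1*225) - 41/9))*(1/112781) = (31*((I*sqrt(133) - 225) - 41/9))*(1/112781) = (31*((-225 + I*sqrt(133)) - 41/9))*(1/112781) = (31*(-2066/9 + I*sqrt(133)))*(1/112781) = (-64046/9 + 31*I*sqrt(133))*(1/112781) = -64046/1015029 + 31*I*sqrt(133)/112781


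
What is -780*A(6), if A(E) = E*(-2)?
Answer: 9360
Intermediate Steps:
A(E) = -2*E
-780*A(6) = -(-1560)*6 = -780*(-12) = 9360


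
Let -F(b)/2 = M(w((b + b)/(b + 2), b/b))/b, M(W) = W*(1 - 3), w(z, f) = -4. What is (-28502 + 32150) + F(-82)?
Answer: 149576/41 ≈ 3648.2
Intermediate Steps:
M(W) = -2*W (M(W) = W*(-2) = -2*W)
F(b) = -16/b (F(b) = -2*(-2*(-4))/b = -16/b)
(-28502 + 32150) + F(-82) = (-28502 + 32150) - 16/(-82) = 3648 - 16*(-1/82) = 3648 + 8/41 = 149576/41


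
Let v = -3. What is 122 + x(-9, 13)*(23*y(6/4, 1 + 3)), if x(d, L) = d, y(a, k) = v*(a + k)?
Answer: 7075/2 ≈ 3537.5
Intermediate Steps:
y(a, k) = -3*a - 3*k (y(a, k) = -3*(a + k) = -3*a - 3*k)
122 + x(-9, 13)*(23*y(6/4, 1 + 3)) = 122 - 207*(-18/4 - 3*(1 + 3)) = 122 - 207*(-18/4 - 3*4) = 122 - 207*(-3*3/2 - 12) = 122 - 207*(-9/2 - 12) = 122 - 207*(-33)/2 = 122 - 9*(-759/2) = 122 + 6831/2 = 7075/2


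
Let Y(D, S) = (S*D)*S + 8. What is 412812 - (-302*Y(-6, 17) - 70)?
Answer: -108370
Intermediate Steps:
Y(D, S) = 8 + D*S² (Y(D, S) = (D*S)*S + 8 = D*S² + 8 = 8 + D*S²)
412812 - (-302*Y(-6, 17) - 70) = 412812 - (-302*(8 - 6*17²) - 70) = 412812 - (-302*(8 - 6*289) - 70) = 412812 - (-302*(8 - 1734) - 70) = 412812 - (-302*(-1726) - 70) = 412812 - (521252 - 70) = 412812 - 1*521182 = 412812 - 521182 = -108370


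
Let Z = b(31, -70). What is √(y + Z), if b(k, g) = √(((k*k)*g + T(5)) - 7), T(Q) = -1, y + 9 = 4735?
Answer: √(4726 + I*√67278) ≈ 68.772 + 1.886*I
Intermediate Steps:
y = 4726 (y = -9 + 4735 = 4726)
b(k, g) = √(-8 + g*k²) (b(k, g) = √(((k*k)*g - 1) - 7) = √((k²*g - 1) - 7) = √((g*k² - 1) - 7) = √((-1 + g*k²) - 7) = √(-8 + g*k²))
Z = I*√67278 (Z = √(-8 - 70*31²) = √(-8 - 70*961) = √(-8 - 67270) = √(-67278) = I*√67278 ≈ 259.38*I)
√(y + Z) = √(4726 + I*√67278)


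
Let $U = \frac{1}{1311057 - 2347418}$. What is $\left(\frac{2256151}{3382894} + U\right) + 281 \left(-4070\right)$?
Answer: $- \frac{39698907312903863}{34711875334} \approx -1.1437 \cdot 10^{6}$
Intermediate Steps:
$U = - \frac{1}{1036361}$ ($U = \frac{1}{-1036361} = - \frac{1}{1036361} \approx -9.6491 \cdot 10^{-7}$)
$\left(\frac{2256151}{3382894} + U\right) + 281 \left(-4070\right) = \left(\frac{2256151}{3382894} - \frac{1}{1036361}\right) + 281 \left(-4070\right) = \left(2256151 \cdot \frac{1}{3382894} - \frac{1}{1036361}\right) - 1143670 = \left(\frac{2256151}{3382894} - \frac{1}{1036361}\right) - 1143670 = \frac{23150331917}{34711875334} - 1143670 = - \frac{39698907312903863}{34711875334}$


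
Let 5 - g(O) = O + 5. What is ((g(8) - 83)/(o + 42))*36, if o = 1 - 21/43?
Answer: -35217/457 ≈ -77.061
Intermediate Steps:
g(O) = -O (g(O) = 5 - (O + 5) = 5 - (5 + O) = 5 + (-5 - O) = -O)
o = 22/43 (o = 1 - 21/43 = 22/43 ≈ 0.51163)
((g(8) - 83)/(o + 42))*36 = ((-1*8 - 83)/(22/43 + 42))*36 = ((-8 - 83)/(1828/43))*36 = -91*43/1828*36 = -3913/1828*36 = -35217/457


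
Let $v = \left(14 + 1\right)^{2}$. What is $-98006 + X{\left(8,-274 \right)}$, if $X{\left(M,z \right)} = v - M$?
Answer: $-97789$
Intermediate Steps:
$v = 225$ ($v = 15^{2} = 225$)
$X{\left(M,z \right)} = 225 - M$
$-98006 + X{\left(8,-274 \right)} = -98006 + \left(225 - 8\right) = -98006 + 217 = -97789$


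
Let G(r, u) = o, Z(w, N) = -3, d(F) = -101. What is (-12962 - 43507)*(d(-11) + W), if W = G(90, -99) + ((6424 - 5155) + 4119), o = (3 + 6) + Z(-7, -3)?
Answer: -298890417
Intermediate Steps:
o = 6 (o = (3 + 6) - 3 = 9 - 3 = 6)
G(r, u) = 6
W = 5394 (W = 6 + ((6424 - 5155) + 4119) = 6 + (1269 + 4119) = 6 + 5388 = 5394)
(-12962 - 43507)*(d(-11) + W) = (-12962 - 43507)*(-101 + 5394) = -56469*5293 = -298890417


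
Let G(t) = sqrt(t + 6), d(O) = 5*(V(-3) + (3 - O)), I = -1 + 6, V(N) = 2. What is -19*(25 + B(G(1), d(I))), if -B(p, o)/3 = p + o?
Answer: -475 + 57*sqrt(7) ≈ -324.19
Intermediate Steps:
I = 5
d(O) = 25 - 5*O (d(O) = 5*(2 + (3 - O)) = 5*(5 - O) = 25 - 5*O)
G(t) = sqrt(6 + t)
B(p, o) = -3*o - 3*p (B(p, o) = -3*(p + o) = -3*(o + p) = -3*o - 3*p)
-19*(25 + B(G(1), d(I))) = -19*(25 + (-3*(25 - 5*5) - 3*sqrt(6 + 1))) = -19*(25 + (-3*(25 - 25) - 3*sqrt(7))) = -19*(25 + (-3*0 - 3*sqrt(7))) = -19*(25 + (0 - 3*sqrt(7))) = -19*(25 - 3*sqrt(7)) = -475 + 57*sqrt(7)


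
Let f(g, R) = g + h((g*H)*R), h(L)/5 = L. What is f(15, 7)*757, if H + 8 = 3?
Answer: -1975770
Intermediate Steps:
H = -5 (H = -8 + 3 = -5)
h(L) = 5*L
f(g, R) = g - 25*R*g (f(g, R) = g + 5*((g*(-5))*R) = g + 5*((-5*g)*R) = g + 5*(-5*R*g) = g - 25*R*g)
f(15, 7)*757 = (15*(1 - 25*7))*757 = (15*(1 - 175))*757 = (15*(-174))*757 = -2610*757 = -1975770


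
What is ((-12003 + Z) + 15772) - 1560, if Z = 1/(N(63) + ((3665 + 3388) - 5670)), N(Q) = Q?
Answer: 3194215/1446 ≈ 2209.0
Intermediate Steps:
Z = 1/1446 (Z = 1/(63 + ((3665 + 3388) - 5670)) = 1/(63 + (7053 - 5670)) = 1/(63 + 1383) = 1/1446 ≈ 0.00069156)
((-12003 + Z) + 15772) - 1560 = ((-12003 + 1/1446) + 15772) - 1560 = (-17356337/1446 + 15772) - 1560 = 5449975/1446 - 1560 = 3194215/1446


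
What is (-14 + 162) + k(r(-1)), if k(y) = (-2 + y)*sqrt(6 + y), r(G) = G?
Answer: 148 - 3*sqrt(5) ≈ 141.29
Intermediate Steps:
k(y) = sqrt(6 + y)*(-2 + y)
(-14 + 162) + k(r(-1)) = (-14 + 162) + sqrt(6 - 1)*(-2 - 1) = 148 + sqrt(5)*(-3) = 148 - 3*sqrt(5)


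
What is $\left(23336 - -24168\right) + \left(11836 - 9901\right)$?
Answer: $49439$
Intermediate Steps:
$\left(23336 - -24168\right) + \left(11836 - 9901\right) = \left(23336 + 24168\right) + \left(11836 - 9901\right) = 47504 + 1935 = 49439$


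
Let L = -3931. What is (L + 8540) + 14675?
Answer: 19284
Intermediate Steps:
(L + 8540) + 14675 = (-3931 + 8540) + 14675 = 4609 + 14675 = 19284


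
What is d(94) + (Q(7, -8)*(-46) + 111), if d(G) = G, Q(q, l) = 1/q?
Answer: 1389/7 ≈ 198.43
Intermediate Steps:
d(94) + (Q(7, -8)*(-46) + 111) = 94 + (-46/7 + 111) = 94 + 731/7 = 1389/7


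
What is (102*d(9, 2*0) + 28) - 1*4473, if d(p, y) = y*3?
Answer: -4445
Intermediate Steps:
d(p, y) = 3*y
(102*d(9, 2*0) + 28) - 1*4473 = (102*(3*(2*0)) + 28) - 1*4473 = (102*(3*0) + 28) - 4473 = (102*0 + 28) - 4473 = (0 + 28) - 4473 = 28 - 4473 = -4445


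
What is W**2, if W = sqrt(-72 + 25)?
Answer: -47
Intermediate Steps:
W = I*sqrt(47) (W = sqrt(-47) = I*sqrt(47) ≈ 6.8557*I)
W**2 = (I*sqrt(47))**2 = -47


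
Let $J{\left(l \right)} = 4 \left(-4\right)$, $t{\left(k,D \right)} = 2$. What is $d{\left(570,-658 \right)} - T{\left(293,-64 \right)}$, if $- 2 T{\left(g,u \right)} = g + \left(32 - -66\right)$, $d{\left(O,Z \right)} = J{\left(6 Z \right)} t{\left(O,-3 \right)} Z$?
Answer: $\frac{42503}{2} \approx 21252.0$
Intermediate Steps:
$J{\left(l \right)} = -16$
$d{\left(O,Z \right)} = - 32 Z$ ($d{\left(O,Z \right)} = \left(-16\right) 2 Z = - 32 Z$)
$T{\left(g,u \right)} = -49 - \frac{g}{2}$ ($T{\left(g,u \right)} = - \frac{g + \left(32 - -66\right)}{2} = - \frac{g + \left(32 + 66\right)}{2} = - \frac{g + 98}{2} = - \frac{98 + g}{2} = -49 - \frac{g}{2}$)
$d{\left(570,-658 \right)} - T{\left(293,-64 \right)} = \left(-32\right) \left(-658\right) - \left(-49 - \frac{293}{2}\right) = 21056 - \left(-49 - \frac{293}{2}\right) = 21056 - - \frac{391}{2} = 21056 + \frac{391}{2} = \frac{42503}{2}$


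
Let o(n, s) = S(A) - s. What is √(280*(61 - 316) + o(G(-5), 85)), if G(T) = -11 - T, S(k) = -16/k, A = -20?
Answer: I*√1787105/5 ≈ 267.37*I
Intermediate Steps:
o(n, s) = ⅘ - s (o(n, s) = -16/(-20) - s = -16*(-1/20) - s = ⅘ - s)
√(280*(61 - 316) + o(G(-5), 85)) = √(280*(61 - 316) + (⅘ - 1*85)) = √(280*(-255) + (⅘ - 85)) = √(-71400 - 421/5) = √(-357421/5) = I*√1787105/5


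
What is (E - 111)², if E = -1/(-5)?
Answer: 306916/25 ≈ 12277.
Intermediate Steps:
E = ⅕ (E = -1*(-⅕) = ⅕ ≈ 0.20000)
(E - 111)² = (⅕ - 111)² = (-554/5)² = 306916/25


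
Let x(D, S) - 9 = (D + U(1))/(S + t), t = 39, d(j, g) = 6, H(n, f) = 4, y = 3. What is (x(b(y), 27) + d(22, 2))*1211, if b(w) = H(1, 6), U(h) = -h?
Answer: 400841/22 ≈ 18220.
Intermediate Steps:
b(w) = 4
x(D, S) = 9 + (-1 + D)/(39 + S) (x(D, S) = 9 + (D - 1*1)/(S + 39) = 9 + (D - 1)/(39 + S) = 9 + (-1 + D)/(39 + S))
(x(b(y), 27) + d(22, 2))*1211 = ((350 + 4 + 9*27)/(39 + 27) + 6)*1211 = ((350 + 4 + 243)/66 + 6)*1211 = ((1/66)*597 + 6)*1211 = (199/22 + 6)*1211 = (331/22)*1211 = 400841/22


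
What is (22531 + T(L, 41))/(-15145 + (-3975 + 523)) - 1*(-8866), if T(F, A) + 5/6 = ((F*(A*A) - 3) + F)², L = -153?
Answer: -396381895975/111582 ≈ -3.5524e+6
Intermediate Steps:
T(F, A) = -⅚ + (-3 + F + F*A²)² (T(F, A) = -⅚ + ((F*(A*A) - 3) + F)² = -⅚ + ((F*A² - 3) + F)² = -⅚ + ((-3 + F*A²) + F)² = -⅚ + (-3 + F + F*A²)²)
(22531 + T(L, 41))/(-15145 + (-3975 + 523)) - 1*(-8866) = (22531 + (-⅚ + (-3 - 153 - 153*41²)²))/(-15145 + (-3975 + 523)) - 1*(-8866) = (22531 + (-⅚ + (-3 - 153 - 153*1681)²))/(-15145 - 3452) + 8866 = (22531 + (-⅚ + (-3 - 153 - 257193)²))/(-18597) + 8866 = (22531 + (-⅚ + (-257349)²))*(-1/18597) + 8866 = (22531 + (-⅚ + 66228507801))*(-1/18597) + 8866 = (22531 + 397371046801/6)*(-1/18597) + 8866 = (397371181987/6)*(-1/18597) + 8866 = -397371181987/111582 + 8866 = -396381895975/111582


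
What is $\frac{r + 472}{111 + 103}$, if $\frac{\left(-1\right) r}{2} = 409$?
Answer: $- \frac{173}{107} \approx -1.6168$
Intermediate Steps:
$r = -818$ ($r = \left(-2\right) 409 = -818$)
$\frac{r + 472}{111 + 103} = \frac{-818 + 472}{111 + 103} = - \frac{346}{214} = \left(-346\right) \frac{1}{214} = - \frac{173}{107}$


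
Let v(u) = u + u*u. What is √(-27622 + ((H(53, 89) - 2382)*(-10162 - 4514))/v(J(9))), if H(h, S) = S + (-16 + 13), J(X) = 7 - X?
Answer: 7*√343274 ≈ 4101.3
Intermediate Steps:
H(h, S) = -3 + S (H(h, S) = S - 3 = -3 + S)
v(u) = u + u²
√(-27622 + ((H(53, 89) - 2382)*(-10162 - 4514))/v(J(9))) = √(-27622 + (((-3 + 89) - 2382)*(-10162 - 4514))/(((7 - 1*9)*(1 + (7 - 1*9))))) = √(-27622 + ((86 - 2382)*(-14676))/(((7 - 9)*(1 + (7 - 9))))) = √(-27622 + (-2296*(-14676))/((-2*(1 - 2)))) = √(-27622 + 33696096/((-2*(-1)))) = √(-27622 + 33696096/2) = √(-27622 + 33696096*(½)) = √(-27622 + 16848048) = √16820426 = 7*√343274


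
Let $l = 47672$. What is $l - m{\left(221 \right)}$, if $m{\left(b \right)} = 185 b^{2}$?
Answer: $-8987913$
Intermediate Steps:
$l - m{\left(221 \right)} = 47672 - 185 \cdot 221^{2} = 47672 - 185 \cdot 48841 = 47672 - 9035585 = -8987913$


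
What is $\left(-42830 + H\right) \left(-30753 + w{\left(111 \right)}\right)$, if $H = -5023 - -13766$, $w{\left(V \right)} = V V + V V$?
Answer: $208305657$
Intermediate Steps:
$w{\left(V \right)} = 2 V^{2}$ ($w{\left(V \right)} = V^{2} + V^{2} = 2 V^{2}$)
$H = 8743$ ($H = -5023 + 13766 = 8743$)
$\left(-42830 + H\right) \left(-30753 + w{\left(111 \right)}\right) = \left(-42830 + 8743\right) \left(-30753 + 2 \cdot 111^{2}\right) = - 34087 \left(-30753 + 2 \cdot 12321\right) = - 34087 \left(-30753 + 24642\right) = \left(-34087\right) \left(-6111\right) = 208305657$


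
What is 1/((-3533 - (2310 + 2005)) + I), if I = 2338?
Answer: -1/5510 ≈ -0.00018149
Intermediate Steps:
1/((-3533 - (2310 + 2005)) + I) = 1/((-3533 - (2310 + 2005)) + 2338) = 1/((-3533 - 1*4315) + 2338) = 1/((-3533 - 4315) + 2338) = 1/(-7848 + 2338) = 1/(-5510) = -1/5510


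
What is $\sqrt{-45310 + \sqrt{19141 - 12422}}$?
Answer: $\sqrt{-45310 + \sqrt{6719}} \approx 212.67 i$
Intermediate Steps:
$\sqrt{-45310 + \sqrt{19141 - 12422}} = \sqrt{-45310 + \sqrt{6719}}$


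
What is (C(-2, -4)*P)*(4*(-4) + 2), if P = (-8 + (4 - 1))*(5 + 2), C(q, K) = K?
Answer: -1960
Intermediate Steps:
P = -35 (P = (-8 + 3)*7 = -5*7 = -35)
(C(-2, -4)*P)*(4*(-4) + 2) = (-4*(-35))*(4*(-4) + 2) = 140*(-16 + 2) = 140*(-14) = -1960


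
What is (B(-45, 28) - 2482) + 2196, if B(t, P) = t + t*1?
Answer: -376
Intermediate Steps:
B(t, P) = 2*t (B(t, P) = t + t = 2*t)
(B(-45, 28) - 2482) + 2196 = (2*(-45) - 2482) + 2196 = (-90 - 2482) + 2196 = -2572 + 2196 = -376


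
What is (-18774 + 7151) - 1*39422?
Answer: -51045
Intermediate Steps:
(-18774 + 7151) - 1*39422 = -11623 - 39422 = -51045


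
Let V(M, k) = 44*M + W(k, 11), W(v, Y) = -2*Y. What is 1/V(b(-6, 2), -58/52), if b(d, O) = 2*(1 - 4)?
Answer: -1/286 ≈ -0.0034965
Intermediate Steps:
b(d, O) = -6 (b(d, O) = 2*(-3) = -6)
V(M, k) = -22 + 44*M (V(M, k) = 44*M - 2*11 = 44*M - 22 = -22 + 44*M)
1/V(b(-6, 2), -58/52) = 1/(-22 + 44*(-6)) = 1/(-22 - 264) = 1/(-286) = -1/286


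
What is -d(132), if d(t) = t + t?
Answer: -264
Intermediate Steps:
d(t) = 2*t
-d(132) = -2*132 = -1*264 = -264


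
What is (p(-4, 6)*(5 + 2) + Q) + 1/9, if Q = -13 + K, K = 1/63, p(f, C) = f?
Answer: -2575/63 ≈ -40.873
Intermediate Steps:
K = 1/63 ≈ 0.015873
Q = -818/63 (Q = -13 + 1/63 = -818/63 ≈ -12.984)
(p(-4, 6)*(5 + 2) + Q) + 1/9 = (-4*(5 + 2) - 818/63) + 1/9 = (-4*7 - 818/63) + 1/9 = (-28 - 818/63) + 1/9 = -2582/63 + 1/9 = -2575/63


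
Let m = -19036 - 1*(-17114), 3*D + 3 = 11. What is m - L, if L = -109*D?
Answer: -4894/3 ≈ -1631.3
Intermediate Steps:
D = 8/3 (D = -1 + (⅓)*11 = -1 + 11/3 = 8/3 ≈ 2.6667)
m = -1922 (m = -19036 + 17114 = -1922)
L = -872/3 (L = -109*8/3 = -872/3 ≈ -290.67)
m - L = -1922 - 1*(-872/3) = -1922 + 872/3 = -4894/3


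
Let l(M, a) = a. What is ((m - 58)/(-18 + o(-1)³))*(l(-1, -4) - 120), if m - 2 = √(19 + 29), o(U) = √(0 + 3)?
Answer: -4464/11 - 3968*√3/99 ≈ -475.24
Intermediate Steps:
o(U) = √3
m = 2 + 4*√3 (m = 2 + √(19 + 29) = 2 + √48 = 2 + 4*√3 ≈ 8.9282)
((m - 58)/(-18 + o(-1)³))*(l(-1, -4) - 120) = (((2 + 4*√3) - 58)/(-18 + (√3)³))*(-4 - 120) = ((-56 + 4*√3)/(-18 + 3*√3))*(-124) = -124*(-56 + 4*√3)/(-18 + 3*√3)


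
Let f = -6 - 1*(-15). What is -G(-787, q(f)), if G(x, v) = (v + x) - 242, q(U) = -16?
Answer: 1045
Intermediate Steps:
f = 9 (f = -6 + 15 = 9)
G(x, v) = -242 + v + x
-G(-787, q(f)) = -(-242 - 16 - 787) = -1*(-1045) = 1045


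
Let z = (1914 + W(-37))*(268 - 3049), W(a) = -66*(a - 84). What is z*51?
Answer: -1404126900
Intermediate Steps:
W(a) = 5544 - 66*a (W(a) = -66*(-84 + a) = 5544 - 66*a)
z = -27531900 (z = (1914 + (5544 - 66*(-37)))*(268 - 3049) = (1914 + (5544 + 2442))*(-2781) = (1914 + 7986)*(-2781) = 9900*(-2781) = -27531900)
z*51 = -27531900*51 = -1404126900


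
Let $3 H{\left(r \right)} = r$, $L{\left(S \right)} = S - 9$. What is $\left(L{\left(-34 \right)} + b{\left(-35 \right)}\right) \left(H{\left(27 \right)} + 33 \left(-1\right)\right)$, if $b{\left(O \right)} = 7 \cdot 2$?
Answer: $696$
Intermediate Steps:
$L{\left(S \right)} = -9 + S$
$b{\left(O \right)} = 14$
$H{\left(r \right)} = \frac{r}{3}$
$\left(L{\left(-34 \right)} + b{\left(-35 \right)}\right) \left(H{\left(27 \right)} + 33 \left(-1\right)\right) = \left(\left(-9 - 34\right) + 14\right) \left(\frac{1}{3} \cdot 27 + 33 \left(-1\right)\right) = \left(-43 + 14\right) \left(9 - 33\right) = \left(-29\right) \left(-24\right) = 696$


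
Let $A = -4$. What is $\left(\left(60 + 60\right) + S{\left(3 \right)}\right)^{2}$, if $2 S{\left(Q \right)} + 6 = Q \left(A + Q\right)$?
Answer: $\frac{53361}{4} \approx 13340.0$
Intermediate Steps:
$S{\left(Q \right)} = -3 + \frac{Q \left(-4 + Q\right)}{2}$
$\left(\left(60 + 60\right) + S{\left(3 \right)}\right)^{2} = \left(\left(60 + 60\right) - \left(9 - \frac{9}{2}\right)\right)^{2} = \left(120 - \frac{9}{2}\right)^{2} = \left(\frac{231}{2}\right)^{2} = \frac{53361}{4}$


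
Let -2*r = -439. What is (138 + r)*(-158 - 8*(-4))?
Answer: -45045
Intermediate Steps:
r = 439/2 (r = -1/2*(-439) = 439/2 ≈ 219.50)
(138 + r)*(-158 - 8*(-4)) = (138 + 439/2)*(-158 - 8*(-4)) = 715*(-158 + 32)/2 = (715/2)*(-126) = -45045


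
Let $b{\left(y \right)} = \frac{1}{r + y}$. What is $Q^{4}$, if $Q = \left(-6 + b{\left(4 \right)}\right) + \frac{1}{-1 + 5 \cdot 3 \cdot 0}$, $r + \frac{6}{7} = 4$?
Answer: $\frac{13841287201}{6250000} \approx 2214.6$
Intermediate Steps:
$r = \frac{22}{7}$ ($r = - \frac{6}{7} + 4 = \frac{22}{7} \approx 3.1429$)
$b{\left(y \right)} = \frac{1}{\frac{22}{7} + y}$
$Q = - \frac{343}{50}$ ($Q = \left(-6 + \frac{7}{22 + 7 \cdot 4}\right) + \frac{1}{-1 + 5 \cdot 3 \cdot 0} = \left(-6 + \frac{7}{22 + 28}\right) + \frac{1}{-1 + 15 \cdot 0} = \left(-6 + \frac{7}{50}\right) + \frac{1}{-1 + 0} = \left(-6 + 7 \cdot \frac{1}{50}\right) + \frac{1}{-1} = \left(-6 + \frac{7}{50}\right) - 1 = - \frac{293}{50} - 1 = - \frac{343}{50} \approx -6.86$)
$Q^{4} = \left(- \frac{343}{50}\right)^{4} = \frac{13841287201}{6250000}$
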